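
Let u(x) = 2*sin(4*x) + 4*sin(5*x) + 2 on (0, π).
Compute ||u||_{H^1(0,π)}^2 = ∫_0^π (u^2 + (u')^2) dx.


||u||_{H^1(0,π)}^2 = 32/5 + 246*π

u'(x) = 8*cos(4*x) + 20*cos(5*x).
Expand u² and (u')² and integrate term by term on (0, π), using: for integers n ≥ 1, ∫_0^π sin²(nx) dx = ∫_0^π cos²(nx) dx = π/2; for n ≠ n', ∫_0^π sin(nx)sin(n'x) dx = ∫_0^π cos(nx)cos(n'x) dx = 0; and by product-to-sum, ∫_0^π sin(nx)cos(n'x) dx = ½∫_0^π [sin((n+n')x) + sin((n−n')x)] dx, which is 0 when n+n' is even and 2n/(n²−n'²) when n+n' is odd (it need not vanish on (0, π)). For the constant mode: ∫_0^π 1 dx = π, ∫_0^π cos(nx) dx = 0, ∫_0^π sin(nx) dx = (1−(−1)^n)/n.
  u² squared terms: (2)²·∫1 dx = 4·π = 4*π;  (2)²·∫sin(4x)² dx = 4·π/2 = 2*π;  (4)²·∫sin(5x)² dx = 16·π/2 = 8*π.
  u² cross terms: 2·(2)·(2)·∫1·sin(4x) dx = 8·(0) = 0;  2·(2)·(4)·∫1·sin(5x) dx = 16·(2/5) = 32/5;  2·(2)·(4)·∫sin(4x)·sin(5x) dx = 16·(0) = 0.
  So ∫_0^π u² dx = 4*π + 2*π + 8*π + 0 + 32/5 + 0 = 32/5 + 14*π.
  (u')² squared terms: (8)²·∫cos(4x)² dx = 64·π/2 = 32*π;  (20)²·∫cos(5x)² dx = 400·π/2 = 200*π.
  (u')² cross terms: 2·(8)·(20)·∫cos(4x)·cos(5x) dx = 320·(0) = 0.
  So ∫_0^π (u')² dx = 32*π + 200*π + 0 = 232*π.
||u||_{H^1}^2 = (32/5 + 14*π) + (232*π) = 32/5 + 246*π.


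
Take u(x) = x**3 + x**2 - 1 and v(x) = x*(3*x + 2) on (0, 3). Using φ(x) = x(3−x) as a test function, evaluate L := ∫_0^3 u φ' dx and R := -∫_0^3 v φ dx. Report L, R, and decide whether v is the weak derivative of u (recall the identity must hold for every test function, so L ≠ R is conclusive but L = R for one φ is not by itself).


LHS = -999/20, RHS = -999/20. Yes, v = u' weakly.

u(x) = x**3 + x**2 - 1, classical derivative u'(x) = 3*x**2 + 2*x.
φ(x) = x(3−x), so φ'(x) = 3 - 2*x.
Note φ(0) = φ(3) = 0, so the boundary term u·φ vanishes.
LHS = ∫_0^3 u(x) φ'(x) dx = ∫_0^3 (-2*x^4 + x^3 + 3*x^2 + 2*x - 3) dx. Term by term:
  ∫_0^3 -2*x^4 dx = -486/5;  ∫_0^3 x^3 dx = 81/4;  ∫_0^3 3*x^2 dx = 27;
  ∫_0^3 2*x dx = 9;  ∫_0^3 -3 dx = -9.
Sum: -486/5 + 81/4 + 27 + 9 − 9 = -999/20.
So LHS = -999/20.
∫_0^3 v(x) φ(x) dx = ∫_0^3 (-3*x^4 + 7*x^3 + 6*x^2) dx. Term by term:
  ∫_0^3 -3*x^4 dx = -729/5;  ∫_0^3 7*x^3 dx = 567/4;  ∫_0^3 6*x^2 dx = 54.
Sum: -729/5 + 567/4 + 54 = 999/20.
So RHS = -∫_0^3 v(x) φ(x) dx = -999/20.
LHS = RHS, so the identity holds for this test φ.
Moreover u is smooth here and v(x) = u'(x) = 3*x**2 + 2*x pointwise, so the identity holds for every test function. Hence v is the weak derivative of u.


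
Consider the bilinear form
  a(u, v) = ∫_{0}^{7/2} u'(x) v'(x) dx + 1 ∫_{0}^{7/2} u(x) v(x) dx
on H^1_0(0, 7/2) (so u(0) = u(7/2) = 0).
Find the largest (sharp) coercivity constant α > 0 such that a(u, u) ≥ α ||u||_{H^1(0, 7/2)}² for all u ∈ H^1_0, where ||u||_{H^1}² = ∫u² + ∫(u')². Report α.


α = 1

Coercivity of a(·,·) on H^1_0(0, 7/2) means a(u, u) ≥ α ||u||_{H^1}² for every u ∈ H^1_0.
The interval has length L = 7/2, and Poincaré/coercivity depend only on L. Here a(u, u) = ∫(u')² + (1)·∫u².
Here c = 1 ≥ 1, so a(u,u) = ∫(u')² + c∫u² ≥ ∫(u')² + ∫u² = ||u||_{H^1}², i.e. α = 1 works. No larger α is possible: a(u,u) ≥ α||u||_{H^1}² means (1−α)∫(u')² ≥ (α−c)∫u², and for the modes u_n = sin(nπ(x−x₀)/L) (x₀ the left endpoint) one has ∫u_n²/∫(u_n')² = (L/(nπ))² → 0, so a(u_n,u_n)/||u_n||_{H^1}² → 1. Hence the optimal constant is α = 1.
Therefore α = 1.


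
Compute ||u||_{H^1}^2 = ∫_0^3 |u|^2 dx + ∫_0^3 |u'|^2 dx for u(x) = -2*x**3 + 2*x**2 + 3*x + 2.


||u||_{H^1}^2 = 32253/35

The H^1 norm (squared) on an interval (0, L) is
  ||u||_{H^1}^2 = ∫_0^L u(x)^2 dx + ∫_0^L u'(x)^2 dx.
Compute u'(x) = -6*x**2 + 4*x + 3.
Then u(x)^2 = 4*x**6 - 8*x**5 - 8*x**4 + 4*x**3 + 17*x**2 + 12*x + 4 and u'(x)^2 = 36*x**4 - 48*x**3 - 20*x**2 + 24*x + 9.
Integrate each monomial from 0 to 3 using ∫_0^3 c·x^n dx = c·3^(n+1)/(n+1):
  ∫_0^3 u(x)^2 dx = ∫_0^3 (4*x^6 - 8*x^5 - 8*x^4 + 4*x^3 + 17*x^2 + 12*x + 4) dx. Term by term:
    ∫_0^3 4*x^6 dx = 8748/7;  ∫_0^3 -8*x^5 dx = -972;  ∫_0^3 -8*x^4 dx = -1944/5;
    ∫_0^3 4*x^3 dx = 81;  ∫_0^3 17*x^2 dx = 153;  ∫_0^3 12*x dx = 54;
    ∫_0^3 4 dx = 12.
  Sum: 8748/7 − 972 − 1944/5 + 81 + 153 + 54 + 12 = 6612/35.
  ∫_0^3 u'(x)^2 dx = ∫_0^3 (36*x^4 - 48*x^3 - 20*x^2 + 24*x + 9) dx. Term by term:
    ∫_0^3 36*x^4 dx = 8748/5;  ∫_0^3 -48*x^3 dx = -972;  ∫_0^3 -20*x^2 dx = -180;
    ∫_0^3 24*x dx = 108;  ∫_0^3 9 dx = 27.
  Sum: 8748/5 − 972 − 180 + 108 + 27 = 3663/5.
Adding: ||u||_{H^1}^2 = 6612/35 + 3663/5 = 32253/35.


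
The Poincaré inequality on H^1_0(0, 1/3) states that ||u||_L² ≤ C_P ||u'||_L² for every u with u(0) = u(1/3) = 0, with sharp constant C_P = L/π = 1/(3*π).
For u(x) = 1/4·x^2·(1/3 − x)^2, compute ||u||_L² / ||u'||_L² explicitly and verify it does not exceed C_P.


||u||_L² / ||u'||_L² = sqrt(3)/18 < C_P = 1/(3*π).

u(x) = 1/4·x^2·(1/3 − x)^2, so u'(x) = x*(x^2 - x/2 + 1/18).
u(x) = 1/4·x^2·(1/3 − x)^2 vanishes at x = 0 and x = 1/3, so u ∈ H^1_0(0, 1/3). Differentiate via the product rule and integrate the resulting polynomials term by term.
  ∫_0^1/3 u² dx = ∫_0^1/3 (x^8/16 - x^7/12 + x^6/24 - x^5/108 + x^4/1296) dx. Term by term:
    ∫_0^1/3 x^8/16 dx = 1/2834352;  ∫_0^1/3 -x^7/12 dx = -1/629856;  ∫_0^1/3 x^6/24 dx = 1/367416;
    ∫_0^1/3 -x^5/108 dx = -1/472392;  ∫_0^1/3 x^4/1296 dx = 1/1574640.
  Sum: 1/2834352 − 1/629856 + 1/367416 − 1/472392 + 1/1574640 = 1/198404640.
  ∫_0^1/3 (u')² dx = ∫_0^1/3 (x^6 - x^5 + 13*x^4/36 - x^3/18 + x^2/324) dx. Term by term:
    ∫_0^1/3 x^6 dx = 1/15309;  ∫_0^1/3 -x^5 dx = -1/4374;  ∫_0^1/3 13*x^4/36 dx = 13/43740;
    ∫_0^1/3 -x^3/18 dx = -1/5832;  ∫_0^1/3 x^2/324 dx = 1/26244.
  Sum: 1/15309 − 1/4374 + 13/43740 − 1/5832 + 1/26244 = 1/1837080.
∫_0^1/3 u² dx = 1/198404640, so ||u||_L² = sqrt(210)/204120.
∫_0^1/3 (u')² dx = 1/1837080, so ||u'||_L² = sqrt(70)/11340.
Ratio ||u||_L² / ||u'||_L² = sqrt(3)/18.
Sharp Poincaré constant on H^1_0(0, 1/3) is C_P = L/π = 1/(3*π), achieved by sin(3*π·x).
A polynomial bump cannot attain the sharp Poincaré constant (only the first sine eigenfunction does), so the ratio is strictly less than C_P, consistent with ||u||_L² ≤ C_P ||u'||_L².


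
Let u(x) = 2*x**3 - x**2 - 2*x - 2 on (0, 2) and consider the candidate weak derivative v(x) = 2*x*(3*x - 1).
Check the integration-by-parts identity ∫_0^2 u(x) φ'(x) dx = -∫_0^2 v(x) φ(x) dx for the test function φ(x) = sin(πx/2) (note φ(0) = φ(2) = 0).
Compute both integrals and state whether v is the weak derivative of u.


LHS = -32/π + 192/π^3, RHS = -40/π + 192/π^3. No, v is not the weak derivative of u.

u(x) = 2*x**3 - x**2 - 2*x - 2, classical derivative u'(x) = 6*x**2 - 2*x - 2.
φ(x) = sin(πx/2), so φ'(x) = π*cos(π*x/2)/2.
Note φ(0) = φ(2) = 0, so the boundary term u·φ vanishes.
LHS = ∫_0^2 u(x) φ'(x) dx = ∫_0^2 (π*x^3*cos(π*x/2) - π*x^2*cos(π*x/2)/2 - π*x*cos(π*x/2) - π*cos(π*x/2)) dx. Term by term:
  ∫_0^2 -π*cos(π*x/2) dx = 0;  ∫_0^2 π*x^3*cos(π*x/2) dx = -48/π + 192/π^3;  ∫_0^2 -π*x*cos(π*x/2) dx = 8/π;
  ∫_0^2 -π*x^2*cos(π*x/2)/2 dx = 8/π.
Sum: 0 + -48/π + 192/π^3 + 8/π + 8/π = -32/π + 192/π^3.
So LHS = -32/π + 192/π^3.
∫_0^2 v(x) φ(x) dx = ∫_0^2 (6*x^2*sin(π*x/2) - 2*x*sin(π*x/2)) dx. Term by term:
  ∫_0^2 -2*x*sin(π*x/2) dx = -8/π;  ∫_0^2 6*x^2*sin(π*x/2) dx = -192/π^3 + 48/π.
Sum: -8/π + -192/π^3 + 48/π = -192/π^3 + 40/π.
So RHS = -∫_0^2 v(x) φ(x) dx = -40/π + 192/π^3.
LHS − RHS = 8/π ≠ 0, so the identity fails.
(For a valid weak derivative the identity must hold for EVERY test function, in particular this one. The failure shows v is NOT the weak derivative of u.)
Correct weak derivative would be u'(x) = 6*x**2 - 2*x - 2.


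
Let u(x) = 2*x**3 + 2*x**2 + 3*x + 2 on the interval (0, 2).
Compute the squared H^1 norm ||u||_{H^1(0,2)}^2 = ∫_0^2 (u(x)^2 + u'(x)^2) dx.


||u||_{H^1}^2 = 109754/105

The H^1 norm (squared) on an interval (0, L) is
  ||u||_{H^1}^2 = ∫_0^L u(x)^2 dx + ∫_0^L u'(x)^2 dx.
Compute u'(x) = 6*x**2 + 4*x + 3.
Then u(x)^2 = 4*x**6 + 8*x**5 + 16*x**4 + 20*x**3 + 17*x**2 + 12*x + 4 and u'(x)^2 = 36*x**4 + 48*x**3 + 52*x**2 + 24*x + 9.
Integrate each monomial from 0 to 2 using ∫_0^2 c·x^n dx = c·2^(n+1)/(n+1):
  ∫_0^2 u(x)^2 dx = ∫_0^2 (4*x^6 + 8*x^5 + 16*x^4 + 20*x^3 + 17*x^2 + 12*x + 4) dx. Term by term:
    ∫_0^2 4*x^6 dx = 512/7;  ∫_0^2 8*x^5 dx = 256/3;  ∫_0^2 16*x^4 dx = 512/5;
    ∫_0^2 20*x^3 dx = 80;  ∫_0^2 17*x^2 dx = 136/3;  ∫_0^2 12*x dx = 24;
    ∫_0^2 4 dx = 8.
  Sum: 512/7 + 256/3 + 512/5 + 80 + 136/3 + 24 + 8 = 43912/105.
  ∫_0^2 u'(x)^2 dx = ∫_0^2 (36*x^4 + 48*x^3 + 52*x^2 + 24*x + 9) dx. Term by term:
    ∫_0^2 36*x^4 dx = 1152/5;  ∫_0^2 48*x^3 dx = 192;  ∫_0^2 52*x^2 dx = 416/3;
    ∫_0^2 24*x dx = 48;  ∫_0^2 9 dx = 18.
  Sum: 1152/5 + 192 + 416/3 + 48 + 18 = 9406/15.
Adding: ||u||_{H^1}^2 = 43912/105 + 9406/15 = 109754/105.


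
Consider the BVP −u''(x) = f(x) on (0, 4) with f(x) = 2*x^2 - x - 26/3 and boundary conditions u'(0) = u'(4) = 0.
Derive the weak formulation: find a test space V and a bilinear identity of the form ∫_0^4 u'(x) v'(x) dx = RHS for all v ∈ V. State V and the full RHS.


V = H^1(0, 4) (no boundary constraint on v; u is determined up to an additive constant); weak form: ∫_0^4 u'v' dx = ∫_0^4 (2*x^2 - x - 26/3) v dx for all v ∈ V.

Multiply both sides by a test function v and integrate from 0 to 4:
  ∫_0^4 −u''(x) v(x) dx = ∫_0^4 f(x) v(x) dx.
Integrate the LHS by parts once:
  ∫_0^4 −u'' v dx = −[u'(x) v(x)]_0^4 + ∫_0^4 u'(x) v'(x) dx.
Thus ∫_0^4 u'(x) v'(x) dx = ∫_0^4 f(x) v(x) dx + [u'(x) v(x)]_0^4.
Choose V so that boundary terms are either known or forced to vanish.
u has homogeneous Neumann: u'(0) = u'(4) = 0. So [u' v]_0^4 = 0·v(4) − 0·v(0) = 0 for any v; take V = H^1(0, 4).
Weak formulation: find u (satisfying any essential BC) such that ∫_0^4 u'(x) v'(x) dx = ∫_0^4 f v dx for all v ∈ V (homogeneous Neumann, so boundary terms vanish).
Substituting f(x) = 2*x^2 - x - 26/3, the right-hand side is ∫_0^4 (2*x^2 - x - 26/3) v dx.
Compatibility check (pure Neumann): taking v ≡ 1 ∈ V gives 0 = ∫_0^4 f dx + (0) − (0), i.e. ∫_0^4 f dx must equal u'(0) − u'(4) = 0. Indeed ∫_0^4 (2*x^2 - x - 26/3) dx = 0, so the data are compatible. The solution is then unique only up to an additive constant (fix it e.g. by requiring ∫_0^4 u dx = 0).


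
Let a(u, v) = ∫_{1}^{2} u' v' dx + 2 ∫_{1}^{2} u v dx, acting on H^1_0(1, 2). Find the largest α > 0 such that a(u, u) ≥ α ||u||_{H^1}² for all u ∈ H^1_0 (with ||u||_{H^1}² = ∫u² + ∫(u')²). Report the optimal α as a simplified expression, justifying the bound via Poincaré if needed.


α = 1

Coercivity of a(·,·) on H^1_0(1, 2) means a(u, u) ≥ α ||u||_{H^1}² for every u ∈ H^1_0.
The interval has length L = 1, and Poincaré/coercivity depend only on L. Here a(u, u) = ∫(u')² + (2)·∫u².
Here c = 2 ≥ 1, so a(u,u) = ∫(u')² + c∫u² ≥ ∫(u')² + ∫u² = ||u||_{H^1}², i.e. α = 1 works. No larger α is possible: a(u,u) ≥ α||u||_{H^1}² means (1−α)∫(u')² ≥ (α−c)∫u², and for the modes u_n = sin(nπ(x−x₀)/L) (x₀ the left endpoint) one has ∫u_n²/∫(u_n')² = (L/(nπ))² → 0, so a(u_n,u_n)/||u_n||_{H^1}² → 1. Hence the optimal constant is α = 1.
Therefore α = 1.


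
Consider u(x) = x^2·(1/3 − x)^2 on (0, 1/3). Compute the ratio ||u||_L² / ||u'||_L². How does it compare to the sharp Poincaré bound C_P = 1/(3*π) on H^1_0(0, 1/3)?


||u||_L² / ||u'||_L² = sqrt(3)/18 < C_P = 1/(3*π).

u(x) = x^2·(1/3 − x)^2, so u'(x) = 2*x*(3*x - 1)*(6*x - 1)/9.
u(x) = x^2·(1/3 − x)^2 vanishes at x = 0 and x = 1/3, so u ∈ H^1_0(0, 1/3). Differentiate via the product rule and integrate the resulting polynomials term by term.
  ∫_0^1/3 u² dx = ∫_0^1/3 (x^8 - 4*x^7/3 + 2*x^6/3 - 4*x^5/27 + x^4/81) dx. Term by term:
    ∫_0^1/3 x^8 dx = 1/177147;  ∫_0^1/3 -4*x^7/3 dx = -1/39366;  ∫_0^1/3 2*x^6/3 dx = 2/45927;
    ∫_0^1/3 -4*x^5/27 dx = -2/59049;  ∫_0^1/3 x^4/81 dx = 1/98415.
  Sum: 1/177147 − 1/39366 + 2/45927 − 2/59049 + 1/98415 = 1/12400290.
  ∫_0^1/3 (u')² dx = ∫_0^1/3 (16*x^6 - 16*x^5 + 52*x^4/9 - 8*x^3/9 + 4*x^2/81) dx. Term by term:
    ∫_0^1/3 16*x^6 dx = 16/15309;  ∫_0^1/3 -16*x^5 dx = -8/2187;  ∫_0^1/3 52*x^4/9 dx = 52/10935;
    ∫_0^1/3 -8*x^3/9 dx = -2/729;  ∫_0^1/3 4*x^2/81 dx = 4/6561.
  Sum: 16/15309 − 8/2187 + 52/10935 − 2/729 + 4/6561 = 2/229635.
∫_0^1/3 u² dx = 1/12400290, so ||u||_L² = sqrt(210)/51030.
∫_0^1/3 (u')² dx = 2/229635, so ||u'||_L² = sqrt(70)/2835.
Ratio ||u||_L² / ||u'||_L² = sqrt(3)/18.
Sharp Poincaré constant on H^1_0(0, 1/3) is C_P = L/π = 1/(3*π), achieved by sin(3*π·x).
A polynomial bump cannot attain the sharp Poincaré constant (only the first sine eigenfunction does), so the ratio is strictly less than C_P, consistent with ||u||_L² ≤ C_P ||u'||_L².


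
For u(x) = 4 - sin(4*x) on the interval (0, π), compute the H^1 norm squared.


||u||_{H^1(0,π)}^2 = 49*π/2

u'(x) = -4*cos(4*x).
Expand u² and (u')² and integrate term by term on (0, π), using: for integers n ≥ 1, ∫_0^π sin²(nx) dx = ∫_0^π cos²(nx) dx = π/2; for n ≠ n', ∫_0^π sin(nx)sin(n'x) dx = ∫_0^π cos(nx)cos(n'x) dx = 0; and by product-to-sum, ∫_0^π sin(nx)cos(n'x) dx = ½∫_0^π [sin((n+n')x) + sin((n−n')x)] dx, which is 0 when n+n' is even and 2n/(n²−n'²) when n+n' is odd (it need not vanish on (0, π)). For the constant mode: ∫_0^π 1 dx = π, ∫_0^π cos(nx) dx = 0, ∫_0^π sin(nx) dx = (1−(−1)^n)/n.
  u² squared terms: (4)²·∫1 dx = 16·π = 16*π;  (-1)²·∫sin(4x)² dx = 1·π/2 = π/2.
  u² cross terms: 2·(4)·(-1)·∫1·sin(4x) dx = -8·(0) = 0.
  So ∫_0^π u² dx = 16*π + π/2 + 0 = 33*π/2.
  (u')² squared terms: (-4)²·∫cos(4x)² dx = 16·π/2 = 8*π.
  So ∫_0^π (u')² dx = 8*π.
||u||_{H^1}^2 = (33*π/2) + (8*π) = 49*π/2.


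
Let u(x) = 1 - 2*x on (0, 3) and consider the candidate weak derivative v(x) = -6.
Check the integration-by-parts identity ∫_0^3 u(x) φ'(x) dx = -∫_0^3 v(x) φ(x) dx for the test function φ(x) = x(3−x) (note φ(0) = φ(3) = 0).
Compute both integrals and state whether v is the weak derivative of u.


LHS = 9, RHS = 27. No, v is not the weak derivative of u.

u(x) = 1 - 2*x, classical derivative u'(x) = -2.
φ(x) = x(3−x), so φ'(x) = 3 - 2*x.
Note φ(0) = φ(3) = 0, so the boundary term u·φ vanishes.
LHS = ∫_0^3 u(x) φ'(x) dx = ∫_0^3 (4*x^2 - 8*x + 3) dx. Term by term:
  ∫_0^3 4*x^2 dx = 36;  ∫_0^3 -8*x dx = -36;  ∫_0^3 3 dx = 9.
Sum: 36 − 36 + 9 = 9.
So LHS = 9.
∫_0^3 v(x) φ(x) dx = ∫_0^3 (6*x^2 - 18*x) dx. Term by term:
  ∫_0^3 6*x^2 dx = 54;  ∫_0^3 -18*x dx = -81.
Sum: 54 − 81 = -27.
So RHS = -∫_0^3 v(x) φ(x) dx = 27.
LHS − RHS = -18 ≠ 0, so the identity fails.
(For a valid weak derivative the identity must hold for EVERY test function, in particular this one. The failure shows v is NOT the weak derivative of u.)
Correct weak derivative would be u'(x) = -2.


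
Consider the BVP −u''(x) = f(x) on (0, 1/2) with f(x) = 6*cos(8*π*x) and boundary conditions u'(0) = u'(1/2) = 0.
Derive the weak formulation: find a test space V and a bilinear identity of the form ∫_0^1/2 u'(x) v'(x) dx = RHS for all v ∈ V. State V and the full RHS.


V = H^1(0, 1/2) (no boundary constraint on v; u is determined up to an additive constant); weak form: ∫_0^1/2 u'v' dx = ∫_0^1/2 (6*cos(8*π*x)) v dx for all v ∈ V.

Multiply both sides by a test function v and integrate from 0 to 1/2:
  ∫_0^1/2 −u''(x) v(x) dx = ∫_0^1/2 f(x) v(x) dx.
Integrate the LHS by parts once:
  ∫_0^1/2 −u'' v dx = −[u'(x) v(x)]_0^1/2 + ∫_0^1/2 u'(x) v'(x) dx.
Thus ∫_0^1/2 u'(x) v'(x) dx = ∫_0^1/2 f(x) v(x) dx + [u'(x) v(x)]_0^1/2.
Choose V so that boundary terms are either known or forced to vanish.
u has homogeneous Neumann: u'(0) = u'(1/2) = 0. So [u' v]_0^1/2 = 0·v(1/2) − 0·v(0) = 0 for any v; take V = H^1(0, 1/2).
Weak formulation: find u (satisfying any essential BC) such that ∫_0^1/2 u'(x) v'(x) dx = ∫_0^1/2 f v dx for all v ∈ V (homogeneous Neumann, so boundary terms vanish).
Substituting f(x) = 6*cos(8*π*x), the right-hand side is ∫_0^1/2 (6*cos(8*π*x)) v dx.
Compatibility check (pure Neumann): taking v ≡ 1 ∈ V gives 0 = ∫_0^1/2 f dx + (0) − (0), i.e. ∫_0^1/2 f dx must equal u'(0) − u'(1/2) = 0. Indeed ∫_0^1/2 (6*cos(8*π*x)) dx = 0, so the data are compatible. The solution is then unique only up to an additive constant (fix it e.g. by requiring ∫_0^1/2 u dx = 0).


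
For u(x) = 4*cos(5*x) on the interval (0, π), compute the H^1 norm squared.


||u||_{H^1(0,π)}^2 = 208*π

u'(x) = -20*sin(5*x).
Expand u² and (u')² and integrate term by term on (0, π), using: for integers n ≥ 1, ∫_0^π sin²(nx) dx = ∫_0^π cos²(nx) dx = π/2; for n ≠ n', ∫_0^π sin(nx)sin(n'x) dx = ∫_0^π cos(nx)cos(n'x) dx = 0; and by product-to-sum, ∫_0^π sin(nx)cos(n'x) dx = ½∫_0^π [sin((n+n')x) + sin((n−n')x)] dx, which is 0 when n+n' is even and 2n/(n²−n'²) when n+n' is odd (it need not vanish on (0, π)).
  u² squared terms: (4)²·∫cos(5x)² dx = 16·π/2 = 8*π.
  So ∫_0^π u² dx = 8*π.
  (u')² squared terms: (-20)²·∫sin(5x)² dx = 400·π/2 = 200*π.
  So ∫_0^π (u')² dx = 200*π.
||u||_{H^1}^2 = (8*π) + (200*π) = 208*π.


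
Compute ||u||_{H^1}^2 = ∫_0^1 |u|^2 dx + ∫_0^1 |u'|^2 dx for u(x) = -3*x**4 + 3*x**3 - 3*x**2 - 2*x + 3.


||u||_{H^1}^2 = 14201/420

The H^1 norm (squared) on an interval (0, L) is
  ||u||_{H^1}^2 = ∫_0^L u(x)^2 dx + ∫_0^L u'(x)^2 dx.
Compute u'(x) = -12*x**3 + 9*x**2 - 6*x - 2.
Then u(x)^2 = 9*x**8 - 18*x**7 + 27*x**6 - 6*x**5 - 21*x**4 + 30*x**3 - 14*x**2 - 12*x + 9 and u'(x)^2 = 144*x**6 - 216*x**5 + 225*x**4 - 60*x**3 + 24*x + 4.
Integrate each monomial from 0 to 1 using ∫_0^1 c·x^n dx = c·1^(n+1)/(n+1):
  ∫_0^1 u(x)^2 dx = ∫_0^1 (9*x^8 - 18*x^7 + 27*x^6 - 6*x^5 - 21*x^4 + 30*x^3 - 14*x^2 - 12*x + 9) dx. Term by term:
    ∫_0^1 9*x^8 dx = 1;  ∫_0^1 -18*x^7 dx = -9/4;  ∫_0^1 27*x^6 dx = 27/7;
    ∫_0^1 -6*x^5 dx = -1;  ∫_0^1 -21*x^4 dx = -21/5;  ∫_0^1 30*x^3 dx = 15/2;
    ∫_0^1 -14*x^2 dx = -14/3;  ∫_0^1 -12*x dx = -6;  ∫_0^1 9 dx = 9.
  Sum: 1 − 9/4 + 27/7 − 1 − 21/5 + 15/2 − 14/3 − 6 + 9 = 1361/420.
  ∫_0^1 u'(x)^2 dx = ∫_0^1 (144*x^6 - 216*x^5 + 225*x^4 - 60*x^3 + 24*x + 4) dx. Term by term:
    ∫_0^1 144*x^6 dx = 144/7;  ∫_0^1 -216*x^5 dx = -36;  ∫_0^1 225*x^4 dx = 45;
    ∫_0^1 -60*x^3 dx = -15;  ∫_0^1 24*x dx = 12;  ∫_0^1 4 dx = 4.
  Sum: 144/7 − 36 + 45 − 15 + 12 + 4 = 214/7.
Adding: ||u||_{H^1}^2 = 1361/420 + 214/7 = 14201/420.


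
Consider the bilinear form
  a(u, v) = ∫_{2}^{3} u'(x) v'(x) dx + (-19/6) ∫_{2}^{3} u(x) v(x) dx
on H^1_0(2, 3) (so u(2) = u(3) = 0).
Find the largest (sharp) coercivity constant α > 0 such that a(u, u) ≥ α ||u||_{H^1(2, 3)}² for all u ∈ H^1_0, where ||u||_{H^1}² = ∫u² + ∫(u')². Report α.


α = (-19/6 + π^2)/(1 + π^2)

Coercivity of a(·,·) on H^1_0(2, 3) means a(u, u) ≥ α ||u||_{H^1}² for every u ∈ H^1_0.
The interval has length L = 1, and Poincaré/coercivity depend only on L. Here a(u, u) = ∫(u')² + (-19/6)·∫u².
Here c = -19/6 < 0 with |c| < (π/L)² = π^2, so coercivity still holds. The condition a(u,u) ≥ α||u||_{H^1}² reads (1−α)∫(u')² ≥ (α−c)∫u². Any admissible α is ≤ 1 (rapidly oscillating u have ∫u²/∫(u')² → 0), and α = 1 would force 0 ≥ (1−c)∫u², impossible since c < 1; so 1−α > 0. By the sharp Poincaré inequality on H^1_0 of an interval of length L, ∫(u')² ≥ (π/L)²∫u² with equality for the first sine mode sin(π(x−x₀)/L) (x₀ the left endpoint), so the inequality holds for all u iff (1−α)(π/L)² ≥ α − c, i.e. α ≤ ((π/L)² + c)/((π/L)² + 1) = (1 + c(L/π)²)/(1 + (L/π)²). (Direct route, valid since c ≤ 0: Poincaré gives c∫u² ≥ c(L/π)²∫(u')², so a(u,u) ≥ (1 + c(L/π)²)∫(u')², while ||u||_{H^1}² ≤ (1 + (L/π)²)∫(u')²; dividing yields the same α.) With (π/L)² = π^2 and c = -19/6, the largest admissible constant is α = ((π/L)² + c)/((π/L)² + 1).
Simplifying, α = (-19/6 + π^2)/(1 + π^2).


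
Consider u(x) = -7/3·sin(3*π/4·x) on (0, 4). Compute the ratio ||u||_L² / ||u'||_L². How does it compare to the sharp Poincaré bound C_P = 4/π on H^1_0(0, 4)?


||u||_L² / ||u'||_L² = 4/(3*π) < C_P = 4/π.

u(x) = -7/3·sin(3*π/4·x), so u'(x) = -7*π*cos(3*π*x/4)/4.
Writing u(x) = A·sin(kπx/L) with A = -7/3 and k = 3, use ∫_0^L sin²(kπx/L) dx = L/2 and ∫_0^L cos²(kπx/L) dx = L/2.
u² = 49/9·sin²(3*π/4·x) and (u')² = 49*π^2/16·cos²(3*π/4·x), and each of sin², cos² integrates to L/2 = 2 over (0, 4).
∫_0^4 u² dx = 98/9, so ||u||_L² = 7*sqrt(2)/3.
∫_0^4 (u')² dx = 49*π^2/8, so ||u'||_L² = 7*sqrt(2)*π/4.
Ratio ||u||_L² / ||u'||_L² = 4/(3*π).
Sharp Poincaré constant on H^1_0(0, 4) is C_P = L/π = 4/π, achieved by sin(π/4·x).
This is the k = 3 harmonic; the ratio L/(kπ) is strictly less than C_P = L/π, consistent with the sharp inequality ||u||_L² ≤ C_P ||u'||_L².


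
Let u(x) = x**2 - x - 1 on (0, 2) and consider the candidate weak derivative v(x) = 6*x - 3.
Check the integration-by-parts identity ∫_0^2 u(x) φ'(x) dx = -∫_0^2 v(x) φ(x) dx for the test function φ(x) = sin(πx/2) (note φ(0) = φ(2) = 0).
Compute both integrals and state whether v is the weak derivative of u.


LHS = -4/π, RHS = -12/π. No, v is not the weak derivative of u.

u(x) = x**2 - x - 1, classical derivative u'(x) = 2*x - 1.
φ(x) = sin(πx/2), so φ'(x) = π*cos(π*x/2)/2.
Note φ(0) = φ(2) = 0, so the boundary term u·φ vanishes.
LHS = ∫_0^2 u(x) φ'(x) dx = ∫_0^2 (π*x^2*cos(π*x/2)/2 - π*x*cos(π*x/2)/2 - π*cos(π*x/2)/2) dx. Term by term:
  ∫_0^2 -π*cos(π*x/2)/2 dx = 0;  ∫_0^2 π*x^2*cos(π*x/2)/2 dx = -8/π;  ∫_0^2 -π*x*cos(π*x/2)/2 dx = 4/π.
Sum: 0 − 8/π + 4/π = -4/π.
So LHS = -4/π.
∫_0^2 v(x) φ(x) dx = ∫_0^2 (6*x*sin(π*x/2) - 3*sin(π*x/2)) dx. Term by term:
  ∫_0^2 -3*sin(π*x/2) dx = -12/π;  ∫_0^2 6*x*sin(π*x/2) dx = 24/π.
Sum: -12/π + 24/π = 12/π.
So RHS = -∫_0^2 v(x) φ(x) dx = -12/π.
LHS − RHS = 8/π ≠ 0, so the identity fails.
(For a valid weak derivative the identity must hold for EVERY test function, in particular this one. The failure shows v is NOT the weak derivative of u.)
Correct weak derivative would be u'(x) = 2*x - 1.


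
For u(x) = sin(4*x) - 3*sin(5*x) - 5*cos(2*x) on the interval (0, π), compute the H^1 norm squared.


||u||_{H^1(0,π)}^2 = 500/7 + 188*π

u'(x) = 10*sin(2*x) + 4*cos(4*x) - 15*cos(5*x).
Expand u² and (u')² and integrate term by term on (0, π), using: for integers n ≥ 1, ∫_0^π sin²(nx) dx = ∫_0^π cos²(nx) dx = π/2; for n ≠ n', ∫_0^π sin(nx)sin(n'x) dx = ∫_0^π cos(nx)cos(n'x) dx = 0; and by product-to-sum, ∫_0^π sin(nx)cos(n'x) dx = ½∫_0^π [sin((n+n')x) + sin((n−n')x)] dx, which is 0 when n+n' is even and 2n/(n²−n'²) when n+n' is odd (it need not vanish on (0, π)).
  u² squared terms: (-5)²·∫cos(2x)² dx = 25·π/2 = 25*π/2;  (-3)²·∫sin(5x)² dx = 9·π/2 = 9*π/2;  (1)²·∫sin(4x)² dx = 1·π/2 = π/2.
  u² cross terms: 2·(-5)·(-3)·∫cos(2x)·sin(5x) dx = 30·(10/21) = 100/7;  2·(-5)·(1)·∫cos(2x)·sin(4x) dx = -10·(0) = 0;  2·(-3)·(1)·∫sin(5x)·sin(4x) dx = -6·(0) = 0.
  So ∫_0^π u² dx = 25*π/2 + 9*π/2 + π/2 + 100/7 + 0 + 0 = 100/7 + 35*π/2.
  (u')² squared terms: (-15)²·∫cos(5x)² dx = 225·π/2 = 225*π/2;  (4)²·∫cos(4x)² dx = 16·π/2 = 8*π;  (10)²·∫sin(2x)² dx = 100·π/2 = 50*π.
  (u')² cross terms: 2·(-15)·(4)·∫cos(5x)·cos(4x) dx = -120·(0) = 0;  2·(-15)·(10)·∫cos(5x)·sin(2x) dx = -300·(-4/21) = 400/7;  2·(4)·(10)·∫cos(4x)·sin(2x) dx = 80·(0) = 0.
  So ∫_0^π (u')² dx = 225*π/2 + 8*π + 50*π + 0 + 400/7 + 0 = 400/7 + 341*π/2.
||u||_{H^1}^2 = (100/7 + 35*π/2) + (400/7 + 341*π/2) = 500/7 + 188*π.


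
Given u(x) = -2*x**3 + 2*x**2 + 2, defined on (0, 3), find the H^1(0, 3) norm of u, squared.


||u||_{H^1}^2 = 9210/7

The H^1 norm (squared) on an interval (0, L) is
  ||u||_{H^1}^2 = ∫_0^L u(x)^2 dx + ∫_0^L u'(x)^2 dx.
Compute u'(x) = -6*x**2 + 4*x.
Then u(x)^2 = 4*x**6 - 8*x**5 + 4*x**4 - 8*x**3 + 8*x**2 + 4 and u'(x)^2 = 36*x**4 - 48*x**3 + 16*x**2.
Integrate each monomial from 0 to 3 using ∫_0^3 c·x^n dx = c·3^(n+1)/(n+1):
  ∫_0^3 u(x)^2 dx = ∫_0^3 (4*x^6 - 8*x^5 + 4*x^4 - 8*x^3 + 8*x^2 + 4) dx. Term by term:
    ∫_0^3 4*x^6 dx = 8748/7;  ∫_0^3 -8*x^5 dx = -972;  ∫_0^3 4*x^4 dx = 972/5;
    ∫_0^3 -8*x^3 dx = -162;  ∫_0^3 8*x^2 dx = 72;  ∫_0^3 4 dx = 12.
  Sum: 8748/7 − 972 + 972/5 − 162 + 72 + 12 = 13794/35.
  ∫_0^3 u'(x)^2 dx = ∫_0^3 (36*x^4 - 48*x^3 + 16*x^2) dx. Term by term:
    ∫_0^3 36*x^4 dx = 8748/5;  ∫_0^3 -48*x^3 dx = -972;  ∫_0^3 16*x^2 dx = 144.
  Sum: 8748/5 − 972 + 144 = 4608/5.
Adding: ||u||_{H^1}^2 = 13794/35 + 4608/5 = 9210/7.


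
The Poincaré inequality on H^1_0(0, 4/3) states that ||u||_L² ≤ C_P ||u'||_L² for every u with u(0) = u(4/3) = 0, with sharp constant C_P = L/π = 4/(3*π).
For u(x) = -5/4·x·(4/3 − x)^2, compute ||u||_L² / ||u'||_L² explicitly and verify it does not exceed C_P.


||u||_L² / ||u'||_L² = 2*sqrt(14)/21 < C_P = 4/(3*π).

u(x) = -5/4·x·(4/3 − x)^2, so u'(x) = -15*x^2/4 + 20*x/3 - 20/9.
u(x) = -5/4·x·(4/3 − x)^2 vanishes at x = 0 and x = 4/3, so u ∈ H^1_0(0, 4/3). Differentiate via the product rule and integrate the resulting polynomials term by term.
  ∫_0^4/3 u² dx = ∫_0^4/3 (25*x^6/16 - 25*x^5/3 + 50*x^4/3 - 400*x^3/27 + 400*x^2/81) dx. Term by term:
    ∫_0^4/3 25*x^6/16 dx = 25600/15309;  ∫_0^4/3 -25*x^5/3 dx = -51200/6561;  ∫_0^4/3 50*x^4/3 dx = 10240/729;
    ∫_0^4/3 -400*x^3/27 dx = -25600/2187;  ∫_0^4/3 400*x^2/81 dx = 25600/6561.
  Sum: 25600/15309 − 51200/6561 + 10240/729 − 25600/2187 + 25600/6561 = 5120/45927.
  ∫_0^4/3 (u')² dx = ∫_0^4/3 (225*x^4/16 - 50*x^3 + 550*x^2/9 - 800*x/27 + 400/81) dx. Term by term:
    ∫_0^4/3 225*x^4/16 dx = 320/27;  ∫_0^4/3 -50*x^3 dx = -3200/81;  ∫_0^4/3 550*x^2/9 dx = 35200/729;
    ∫_0^4/3 -800*x/27 dx = -6400/243;  ∫_0^4/3 400/81 dx = 1600/243.
  Sum: 320/27 − 3200/81 + 35200/729 − 6400/243 + 1600/243 = 640/729.
∫_0^4/3 u² dx = 5120/45927, so ||u||_L² = 32*sqrt(35)/567.
∫_0^4/3 (u')² dx = 640/729, so ||u'||_L² = 8*sqrt(10)/27.
Ratio ||u||_L² / ||u'||_L² = 2*sqrt(14)/21.
Sharp Poincaré constant on H^1_0(0, 4/3) is C_P = L/π = 4/(3*π), achieved by sin(3*π/4·x).
A polynomial bump cannot attain the sharp Poincaré constant (only the first sine eigenfunction does), so the ratio is strictly less than C_P, consistent with ||u||_L² ≤ C_P ||u'||_L².


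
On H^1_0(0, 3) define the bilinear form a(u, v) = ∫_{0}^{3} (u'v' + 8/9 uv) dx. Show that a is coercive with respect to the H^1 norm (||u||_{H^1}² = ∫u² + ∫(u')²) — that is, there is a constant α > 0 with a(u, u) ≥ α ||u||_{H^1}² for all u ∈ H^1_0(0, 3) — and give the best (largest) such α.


α = (8 + π^2)/(9 + π^2)

Coercivity of a(·,·) on H^1_0(0, 3) means a(u, u) ≥ α ||u||_{H^1}² for every u ∈ H^1_0.
The interval has length L = 3, and Poincaré/coercivity depend only on L. Here a(u, u) = ∫(u')² + (8/9)·∫u².
Here 0 < c = 8/9 < 1. The condition a(u,u) ≥ α||u||_{H^1}² reads (1−α)∫(u')² ≥ (α−c)∫u². Any admissible α is ≤ 1 (rapidly oscillating u have ∫u²/∫(u')² → 0), and α = 1 would force 0 ≥ (1−c)∫u², impossible since c < 1; so 1−α > 0. By the sharp Poincaré inequality on H^1_0 of an interval of length L, ∫(u')² ≥ (π/L)²∫u² with equality for the first sine mode sin(π(x−x₀)/L) (x₀ the left endpoint), so the inequality holds for all u iff (1−α)(π/L)² ≥ α − c, i.e. α ≤ ((π/L)² + c)/((π/L)² + 1) = (1 + c(L/π)²)/(1 + (L/π)²). With (π/L)² = π^2/9 and c = 8/9, the largest admissible constant is α = ((π/L)² + c)/((π/L)² + 1).
Simplifying, α = (8 + π^2)/(9 + π^2).


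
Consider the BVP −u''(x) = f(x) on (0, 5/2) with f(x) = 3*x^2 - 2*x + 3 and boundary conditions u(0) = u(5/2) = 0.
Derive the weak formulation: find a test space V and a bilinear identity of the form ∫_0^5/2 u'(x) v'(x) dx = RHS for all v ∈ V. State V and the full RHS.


V = H^1_0(0, 5/2) (so v(0) = v(5/2) = 0); weak form: ∫_0^5/2 u'v' dx = ∫_0^5/2 (3*x^2 - 2*x + 3) v dx for all v ∈ V.

Multiply both sides by a test function v and integrate from 0 to 5/2:
  ∫_0^5/2 −u''(x) v(x) dx = ∫_0^5/2 f(x) v(x) dx.
Integrate the LHS by parts once:
  ∫_0^5/2 −u'' v dx = −[u'(x) v(x)]_0^5/2 + ∫_0^5/2 u'(x) v'(x) dx.
Thus ∫_0^5/2 u'(x) v'(x) dx = ∫_0^5/2 f(x) v(x) dx + [u'(x) v(x)]_0^5/2.
Choose V so that boundary terms are either known or forced to vanish.
u is Dirichlet: u(0) = u(5/2) = 0. Let V = H^1_0(0, 5/2); then v(0) = v(5/2) = 0, and [u' v]_0^5/2 = 0.
Weak formulation: find u (satisfying any essential BC) such that ∫_0^5/2 u'(x) v'(x) dx = ∫_0^5/2 f v dx for all v ∈ V.
Substituting f(x) = 3*x^2 - 2*x + 3, the right-hand side is ∫_0^5/2 (3*x^2 - 2*x + 3) v dx.


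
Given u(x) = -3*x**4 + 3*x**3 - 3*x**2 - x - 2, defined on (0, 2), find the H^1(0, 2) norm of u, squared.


||u||_{H^1}^2 = 40562/21

The H^1 norm (squared) on an interval (0, L) is
  ||u||_{H^1}^2 = ∫_0^L u(x)^2 dx + ∫_0^L u'(x)^2 dx.
Compute u'(x) = -12*x**3 + 9*x**2 - 6*x - 1.
Then u(x)^2 = 9*x**8 - 18*x**7 + 27*x**6 - 12*x**5 + 15*x**4 - 6*x**3 + 13*x**2 + 4*x + 4 and u'(x)^2 = 144*x**6 - 216*x**5 + 225*x**4 - 84*x**3 + 18*x**2 + 12*x + 1.
Integrate each monomial from 0 to 2 using ∫_0^2 c·x^n dx = c·2^(n+1)/(n+1):
  ∫_0^2 u(x)^2 dx = ∫_0^2 (9*x^8 - 18*x^7 + 27*x^6 - 12*x^5 + 15*x^4 - 6*x^3 + 13*x^2 + 4*x + 4) dx. Term by term:
    ∫_0^2 9*x^8 dx = 512;  ∫_0^2 -18*x^7 dx = -576;  ∫_0^2 27*x^6 dx = 3456/7;
    ∫_0^2 -12*x^5 dx = -128;  ∫_0^2 15*x^4 dx = 96;  ∫_0^2 -6*x^3 dx = -24;
    ∫_0^2 13*x^2 dx = 104/3;  ∫_0^2 4*x dx = 8;  ∫_0^2 4 dx = 8.
  Sum: 512 − 576 + 3456/7 − 128 + 96 − 24 + 104/3 + 8 + 8 = 8912/21.
  ∫_0^2 u'(x)^2 dx = ∫_0^2 (144*x^6 - 216*x^5 + 225*x^4 - 84*x^3 + 18*x^2 + 12*x + 1) dx. Term by term:
    ∫_0^2 144*x^6 dx = 18432/7;  ∫_0^2 -216*x^5 dx = -2304;  ∫_0^2 225*x^4 dx = 1440;
    ∫_0^2 -84*x^3 dx = -336;  ∫_0^2 18*x^2 dx = 48;  ∫_0^2 12*x dx = 24;
    ∫_0^2 1 dx = 2.
  Sum: 18432/7 − 2304 + 1440 − 336 + 48 + 24 + 2 = 10550/7.
Adding: ||u||_{H^1}^2 = 8912/21 + 10550/7 = 40562/21.


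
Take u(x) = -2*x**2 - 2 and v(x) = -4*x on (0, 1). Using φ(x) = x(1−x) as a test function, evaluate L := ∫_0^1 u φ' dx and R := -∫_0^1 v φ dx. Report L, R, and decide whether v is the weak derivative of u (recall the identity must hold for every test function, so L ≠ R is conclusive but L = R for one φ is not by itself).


LHS = 1/3, RHS = 1/3. Yes, v = u' weakly.

u(x) = -2*x**2 - 2, classical derivative u'(x) = -4*x.
φ(x) = x(1−x), so φ'(x) = 1 - 2*x.
Note φ(0) = φ(1) = 0, so the boundary term u·φ vanishes.
LHS = ∫_0^1 u(x) φ'(x) dx = ∫_0^1 (4*x^3 - 2*x^2 + 4*x - 2) dx. Term by term:
  ∫_0^1 4*x^3 dx = 1;  ∫_0^1 -2*x^2 dx = -2/3;  ∫_0^1 4*x dx = 2;
  ∫_0^1 -2 dx = -2.
Sum: 1 − 2/3 + 2 − 2 = 1/3.
So LHS = 1/3.
∫_0^1 v(x) φ(x) dx = ∫_0^1 (4*x^3 - 4*x^2) dx. Term by term:
  ∫_0^1 4*x^3 dx = 1;  ∫_0^1 -4*x^2 dx = -4/3.
Sum: 1 − 4/3 = -1/3.
So RHS = -∫_0^1 v(x) φ(x) dx = 1/3.
LHS = RHS, so the identity holds for this test φ.
Moreover u is smooth here and v(x) = u'(x) = -4*x pointwise, so the identity holds for every test function. Hence v is the weak derivative of u.


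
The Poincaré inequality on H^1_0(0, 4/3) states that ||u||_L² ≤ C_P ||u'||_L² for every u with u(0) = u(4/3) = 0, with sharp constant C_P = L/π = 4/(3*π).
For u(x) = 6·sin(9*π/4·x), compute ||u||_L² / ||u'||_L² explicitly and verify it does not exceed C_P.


||u||_L² / ||u'||_L² = 4/(9*π) < C_P = 4/(3*π).

u(x) = 6·sin(9*π/4·x), so u'(x) = 27*π*cos(9*π*x/4)/2.
Writing u(x) = A·sin(kπx/L) with A = 6 and k = 3, use ∫_0^L sin²(kπx/L) dx = L/2 and ∫_0^L cos²(kπx/L) dx = L/2.
u² = 36·sin²(9*π/4·x) and (u')² = 729*π^2/4·cos²(9*π/4·x), and each of sin², cos² integrates to L/2 = 2/3 over (0, 4/3).
∫_0^4/3 u² dx = 24, so ||u||_L² = 2*sqrt(6).
∫_0^4/3 (u')² dx = 243*π^2/2, so ||u'||_L² = 9*sqrt(6)*π/2.
Ratio ||u||_L² / ||u'||_L² = 4/(9*π).
Sharp Poincaré constant on H^1_0(0, 4/3) is C_P = L/π = 4/(3*π), achieved by sin(3*π/4·x).
This is the k = 3 harmonic; the ratio L/(kπ) is strictly less than C_P = L/π, consistent with the sharp inequality ||u||_L² ≤ C_P ||u'||_L².


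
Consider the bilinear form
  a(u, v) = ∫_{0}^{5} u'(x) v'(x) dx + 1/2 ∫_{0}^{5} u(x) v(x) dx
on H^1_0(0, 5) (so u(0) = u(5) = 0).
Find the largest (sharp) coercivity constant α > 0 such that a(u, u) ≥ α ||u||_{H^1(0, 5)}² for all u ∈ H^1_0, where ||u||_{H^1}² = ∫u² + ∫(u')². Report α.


α = (π^2 + 25/2)/(π^2 + 25)

Coercivity of a(·,·) on H^1_0(0, 5) means a(u, u) ≥ α ||u||_{H^1}² for every u ∈ H^1_0.
The interval has length L = 5, and Poincaré/coercivity depend only on L. Here a(u, u) = ∫(u')² + (1/2)·∫u².
Here 0 < c = 1/2 < 1. The condition a(u,u) ≥ α||u||_{H^1}² reads (1−α)∫(u')² ≥ (α−c)∫u². Any admissible α is ≤ 1 (rapidly oscillating u have ∫u²/∫(u')² → 0), and α = 1 would force 0 ≥ (1−c)∫u², impossible since c < 1; so 1−α > 0. By the sharp Poincaré inequality on H^1_0 of an interval of length L, ∫(u')² ≥ (π/L)²∫u² with equality for the first sine mode sin(π(x−x₀)/L) (x₀ the left endpoint), so the inequality holds for all u iff (1−α)(π/L)² ≥ α − c, i.e. α ≤ ((π/L)² + c)/((π/L)² + 1) = (1 + c(L/π)²)/(1 + (L/π)²). With (π/L)² = π^2/25 and c = 1/2, the largest admissible constant is α = ((π/L)² + c)/((π/L)² + 1).
Simplifying, α = (π^2 + 25/2)/(π^2 + 25).


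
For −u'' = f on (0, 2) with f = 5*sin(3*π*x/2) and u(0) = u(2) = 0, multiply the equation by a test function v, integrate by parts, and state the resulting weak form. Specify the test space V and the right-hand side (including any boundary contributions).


V = H^1_0(0, 2) (so v(0) = v(2) = 0); weak form: ∫_0^2 u'v' dx = ∫_0^2 (5*sin(3*π*x/2)) v dx for all v ∈ V.

Multiply both sides by a test function v and integrate from 0 to 2:
  ∫_0^2 −u''(x) v(x) dx = ∫_0^2 f(x) v(x) dx.
Integrate the LHS by parts once:
  ∫_0^2 −u'' v dx = −[u'(x) v(x)]_0^2 + ∫_0^2 u'(x) v'(x) dx.
Thus ∫_0^2 u'(x) v'(x) dx = ∫_0^2 f(x) v(x) dx + [u'(x) v(x)]_0^2.
Choose V so that boundary terms are either known or forced to vanish.
u is Dirichlet: u(0) = u(2) = 0. Let V = H^1_0(0, 2); then v(0) = v(2) = 0, and [u' v]_0^2 = 0.
Weak formulation: find u (satisfying any essential BC) such that ∫_0^2 u'(x) v'(x) dx = ∫_0^2 f v dx for all v ∈ V.
Substituting f(x) = 5*sin(3*π*x/2), the right-hand side is ∫_0^2 (5*sin(3*π*x/2)) v dx.


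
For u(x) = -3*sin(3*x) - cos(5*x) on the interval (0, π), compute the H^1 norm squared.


||u||_{H^1(0,π)}^2 = 58*π

u'(x) = 5*sin(5*x) - 9*cos(3*x).
Expand u² and (u')² and integrate term by term on (0, π), using: for integers n ≥ 1, ∫_0^π sin²(nx) dx = ∫_0^π cos²(nx) dx = π/2; for n ≠ n', ∫_0^π sin(nx)sin(n'x) dx = ∫_0^π cos(nx)cos(n'x) dx = 0; and by product-to-sum, ∫_0^π sin(nx)cos(n'x) dx = ½∫_0^π [sin((n+n')x) + sin((n−n')x)] dx, which is 0 when n+n' is even and 2n/(n²−n'²) when n+n' is odd (it need not vanish on (0, π)).
  u² squared terms: (-1)²·∫cos(5x)² dx = 1·π/2 = π/2;  (-3)²·∫sin(3x)² dx = 9·π/2 = 9*π/2.
  u² cross terms: 2·(-1)·(-3)·∫cos(5x)·sin(3x) dx = 6·(0) = 0.
  So ∫_0^π u² dx = π/2 + 9*π/2 + 0 = 5*π.
  (u')² squared terms: (-9)²·∫cos(3x)² dx = 81·π/2 = 81*π/2;  (5)²·∫sin(5x)² dx = 25·π/2 = 25*π/2.
  (u')² cross terms: 2·(-9)·(5)·∫cos(3x)·sin(5x) dx = -90·(0) = 0.
  So ∫_0^π (u')² dx = 81*π/2 + 25*π/2 + 0 = 53*π.
||u||_{H^1}^2 = (5*π) + (53*π) = 58*π.


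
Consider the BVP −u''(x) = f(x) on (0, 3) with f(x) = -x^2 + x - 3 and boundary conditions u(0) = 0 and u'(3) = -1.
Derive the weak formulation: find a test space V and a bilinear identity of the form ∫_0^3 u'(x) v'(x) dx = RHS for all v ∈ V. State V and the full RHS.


V = {v ∈ H^1(0, 3) : v(0) = 0} (test functions vanish at x = 0 where u is specified); weak form: ∫_0^3 u'v' dx = ∫_0^3 (-x^2 + x - 3) v dx − v(3) for all v ∈ V.

Multiply both sides by a test function v and integrate from 0 to 3:
  ∫_0^3 −u''(x) v(x) dx = ∫_0^3 f(x) v(x) dx.
Integrate the LHS by parts once:
  ∫_0^3 −u'' v dx = −[u'(x) v(x)]_0^3 + ∫_0^3 u'(x) v'(x) dx.
Thus ∫_0^3 u'(x) v'(x) dx = ∫_0^3 f(x) v(x) dx + [u'(x) v(x)]_0^3.
Choose V so that boundary terms are either known or forced to vanish.
Mixed BC: u(0) = 0 (Dirichlet) and u'(3) = -1 (Neumann). Define V = {v ∈ H^1(0, 3) : v(0) = 0}. Then [u' v]_0^3 = u'(3)·v(3) − u'(0)·0 = − v(3).
Weak formulation: find u (satisfying any essential BC) such that ∫_0^3 u'(x) v'(x) dx = ∫_0^3 f v dx − v(3) for all v ∈ V (Dirichlet at 0 absorbed into V; Neumann datum at x = 3 contributes the boundary term).
Substituting f(x) = -x^2 + x - 3, the right-hand side is ∫_0^3 (-x^2 + x - 3) v dx − v(3).


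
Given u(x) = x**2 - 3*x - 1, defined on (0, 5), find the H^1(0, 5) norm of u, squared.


||u||_{H^1}^2 = 725/6

The H^1 norm (squared) on an interval (0, L) is
  ||u||_{H^1}^2 = ∫_0^L u(x)^2 dx + ∫_0^L u'(x)^2 dx.
Compute u'(x) = 2*x - 3.
Then u(x)^2 = x**4 - 6*x**3 + 7*x**2 + 6*x + 1 and u'(x)^2 = 4*x**2 - 12*x + 9.
Integrate each monomial from 0 to 5 using ∫_0^5 c·x^n dx = c·5^(n+1)/(n+1):
  ∫_0^5 u(x)^2 dx = ∫_0^5 (x^4 - 6*x^3 + 7*x^2 + 6*x + 1) dx. Term by term:
    ∫_0^5 x^4 dx = 625;  ∫_0^5 -6*x^3 dx = -1875/2;  ∫_0^5 7*x^2 dx = 875/3;
    ∫_0^5 6*x dx = 75;  ∫_0^5 1 dx = 5.
  Sum: 625 − 1875/2 + 875/3 + 75 + 5 = 355/6.
  ∫_0^5 u'(x)^2 dx = ∫_0^5 (4*x^2 - 12*x + 9) dx. Term by term:
    ∫_0^5 4*x^2 dx = 500/3;  ∫_0^5 -12*x dx = -150;  ∫_0^5 9 dx = 45.
  Sum: 500/3 − 150 + 45 = 185/3.
Adding: ||u||_{H^1}^2 = 355/6 + 185/3 = 725/6.


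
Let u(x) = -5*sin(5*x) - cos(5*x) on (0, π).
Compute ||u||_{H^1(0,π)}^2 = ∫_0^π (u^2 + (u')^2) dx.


||u||_{H^1(0,π)}^2 = 338*π

u'(x) = 5*sin(5*x) - 25*cos(5*x).
Expand u² and (u')² and integrate term by term on (0, π), using: for integers n ≥ 1, ∫_0^π sin²(nx) dx = ∫_0^π cos²(nx) dx = π/2; for n ≠ n', ∫_0^π sin(nx)sin(n'x) dx = ∫_0^π cos(nx)cos(n'x) dx = 0; and by product-to-sum, ∫_0^π sin(nx)cos(n'x) dx = ½∫_0^π [sin((n+n')x) + sin((n−n')x)] dx, which is 0 when n+n' is even and 2n/(n²−n'²) when n+n' is odd (it need not vanish on (0, π)).
  u² squared terms: (-1)²·∫cos(5x)² dx = 1·π/2 = π/2;  (-5)²·∫sin(5x)² dx = 25·π/2 = 25*π/2.
  u² cross terms: 2·(-1)·(-5)·∫cos(5x)·sin(5x) dx = 10·(0) = 0.
  So ∫_0^π u² dx = π/2 + 25*π/2 + 0 = 13*π.
  (u')² squared terms: (-25)²·∫cos(5x)² dx = 625·π/2 = 625*π/2;  (5)²·∫sin(5x)² dx = 25·π/2 = 25*π/2.
  (u')² cross terms: 2·(-25)·(5)·∫cos(5x)·sin(5x) dx = -250·(0) = 0.
  So ∫_0^π (u')² dx = 625*π/2 + 25*π/2 + 0 = 325*π.
||u||_{H^1}^2 = (13*π) + (325*π) = 338*π.


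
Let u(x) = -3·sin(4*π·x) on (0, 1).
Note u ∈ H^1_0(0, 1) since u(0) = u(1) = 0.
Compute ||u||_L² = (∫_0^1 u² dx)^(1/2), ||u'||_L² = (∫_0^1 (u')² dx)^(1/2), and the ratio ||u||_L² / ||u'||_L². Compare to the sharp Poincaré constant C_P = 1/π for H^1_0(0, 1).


||u||_L² / ||u'||_L² = 1/(4*π) < C_P = 1/π.

u(x) = -3·sin(4*π·x), so u'(x) = -12*π*cos(4*π*x).
Writing u(x) = A·sin(kπx/L) with A = -3 and k = 4, use ∫_0^L sin²(kπx/L) dx = L/2 and ∫_0^L cos²(kπx/L) dx = L/2.
u² = 9·sin²(4*π·x) and (u')² = 144*π^2·cos²(4*π·x), and each of sin², cos² integrates to L/2 = 1/2 over (0, 1).
∫_0^1 u² dx = 9/2, so ||u||_L² = 3*sqrt(2)/2.
∫_0^1 (u')² dx = 72*π^2, so ||u'||_L² = 6*sqrt(2)*π.
Ratio ||u||_L² / ||u'||_L² = 1/(4*π).
Sharp Poincaré constant on H^1_0(0, 1) is C_P = L/π = 1/π, achieved by sin(π·x).
This is the k = 4 harmonic; the ratio L/(kπ) is strictly less than C_P = L/π, consistent with the sharp inequality ||u||_L² ≤ C_P ||u'||_L².
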